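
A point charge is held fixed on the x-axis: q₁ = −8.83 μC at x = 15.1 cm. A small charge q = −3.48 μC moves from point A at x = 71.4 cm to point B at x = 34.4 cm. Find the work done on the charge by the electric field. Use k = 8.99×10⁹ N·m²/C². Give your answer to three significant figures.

The work done by the electric force is W_field = −ΔU = −q(V_B − V_A) = q(V_A − V_B).
At A: distance to the source charge is 0.563 m; V_A = kq₁/r = -1.41×10⁵ V.
At B: distance to the source charge is 0.193 m; V_B = kq₁/r = -4.11×10⁵ V.
ΔV = V_B − V_A = -2.70×10⁵ V.
W_field = −qΔV = −(-3.48×10⁻⁶ C)(-2.70×10⁵ V) = -0.941 J.

-0.941 J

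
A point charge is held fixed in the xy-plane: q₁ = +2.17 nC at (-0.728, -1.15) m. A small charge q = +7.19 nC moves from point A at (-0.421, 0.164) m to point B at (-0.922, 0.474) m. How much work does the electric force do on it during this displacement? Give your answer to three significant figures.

The work done by the electric force is W_field = −ΔU = −q(V_B − V_A) = q(V_A − V_B).
At A: distance to the source charge is 1.35 m; V_A = kq₁/r = 14.5 V.
At B: distance to the source charge is 1.64 m; V_B = kq₁/r = 11.9 V.
ΔV = V_B − V_A = -2.53 V.
W_field = −qΔV = −(7.19×10⁻⁹ C)(-2.53 V) = 1.82×10⁻⁸ J.

1.82×10⁻⁸ J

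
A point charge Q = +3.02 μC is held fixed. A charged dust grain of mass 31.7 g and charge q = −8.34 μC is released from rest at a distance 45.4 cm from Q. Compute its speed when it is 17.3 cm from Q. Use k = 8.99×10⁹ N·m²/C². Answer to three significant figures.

7.15 m/s

Only the electrostatic force acts, so mechanical energy is conserved: ½mv² = U₁ − U₂ = kQq(1/r₁ − 1/r₂).
U₁ − U₂ = (8.99×10⁹ N·m²/C²)(3.02×10⁻⁶ C)(-8.34×10⁻⁶ C)(1/0.454 − 1/0.173) = 0.810 J.
v = √(2·0.810/0.0317) = 7.15 m/s.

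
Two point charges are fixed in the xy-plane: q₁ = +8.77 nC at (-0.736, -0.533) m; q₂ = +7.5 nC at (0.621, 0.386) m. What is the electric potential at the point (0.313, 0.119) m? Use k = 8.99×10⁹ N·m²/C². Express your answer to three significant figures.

229 V

Electric potential is a scalar, so the contributions from each charge add algebraically: V = Σ kqᵢ/rᵢ.
Distances from the field point to each charge: r₁ = 1.24 m, r₂ = 0.408 m.
V = k[(8.77×10⁻⁹)/(1.24) + (7.50×10⁻⁹)/(0.408)] = 229 V.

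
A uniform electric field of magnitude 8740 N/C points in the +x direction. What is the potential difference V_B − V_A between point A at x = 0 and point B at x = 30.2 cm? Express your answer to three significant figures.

In a uniform field, potential decreases in the direction of E: V_B − V_A = −E·Δx.
V_B − V_A = −(8740 V/m)(0.302 m) = -2640 V.

-2640 V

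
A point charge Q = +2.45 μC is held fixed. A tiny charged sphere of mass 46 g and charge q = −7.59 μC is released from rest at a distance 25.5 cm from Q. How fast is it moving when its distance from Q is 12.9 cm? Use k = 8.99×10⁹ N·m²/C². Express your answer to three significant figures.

5.28 m/s

Only the electrostatic force acts, so mechanical energy is conserved: ½mv² = U₁ − U₂ = kQq(1/r₁ − 1/r₂).
U₁ − U₂ = (8.99×10⁹ N·m²/C²)(2.45×10⁻⁶ C)(-7.59×10⁻⁶ C)(1/0.255 − 1/0.129) = 0.640 J.
v = √(2·0.640/0.0460) = 5.28 m/s.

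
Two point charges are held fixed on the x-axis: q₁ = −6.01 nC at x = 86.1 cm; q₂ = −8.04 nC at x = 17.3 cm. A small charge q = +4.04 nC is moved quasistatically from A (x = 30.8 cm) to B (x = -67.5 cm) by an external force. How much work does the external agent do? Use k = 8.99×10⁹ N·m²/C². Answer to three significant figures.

2.07×10⁻⁶ J

For quasistatic motion the external work equals the change in potential energy: W_ext = qΔV = q(V_B − V_A).
At A: distances to the source charges are 0.553 m, 0.135 m; V_A = Σ kqᵢ/rᵢ = -633 V.
At B: distances to the source charges are 1.54 m, 0.848 m; V_B = Σ kqᵢ/rᵢ = -120 V.
ΔV = V_B − V_A = 513 V.
W_ext = qΔV = (4.04×10⁻⁹ C)(513 V) = 2.07×10⁻⁶ J.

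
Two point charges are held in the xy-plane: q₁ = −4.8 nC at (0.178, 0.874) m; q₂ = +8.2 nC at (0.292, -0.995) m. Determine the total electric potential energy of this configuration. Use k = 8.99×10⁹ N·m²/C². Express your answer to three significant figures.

-1.89×10⁻⁷ J

The assembly work is the sum of pairwise potential energies, U = Σ_{i<j} kqᵢqⱼ/rᵢⱼ.
Pair separations: r₁₂ = 1.87 m.
U = (-1.89×10⁻⁷) = -1.89×10⁻⁷ J.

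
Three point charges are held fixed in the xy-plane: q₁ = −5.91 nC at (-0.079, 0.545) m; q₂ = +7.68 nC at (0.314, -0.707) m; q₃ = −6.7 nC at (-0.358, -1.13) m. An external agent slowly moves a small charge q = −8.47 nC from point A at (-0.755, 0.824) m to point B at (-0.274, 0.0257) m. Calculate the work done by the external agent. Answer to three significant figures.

7.10×10⁻⁸ J

For quasistatic motion the external work equals the change in potential energy: W_ext = qΔV = q(V_B − V_A).
At A: distances to the source charges are 0.731 m, 1.87 m, 1.99 m; V_A = Σ kqᵢ/rᵢ = -65.9 V.
At B: distances to the source charges are 0.555 m, 0.939 m, 1.16 m; V_B = Σ kqᵢ/rᵢ = -74.3 V.
ΔV = V_B − V_A = -8.39 V.
W_ext = qΔV = (-8.47×10⁻⁹ C)(-8.39 V) = 7.10×10⁻⁸ J.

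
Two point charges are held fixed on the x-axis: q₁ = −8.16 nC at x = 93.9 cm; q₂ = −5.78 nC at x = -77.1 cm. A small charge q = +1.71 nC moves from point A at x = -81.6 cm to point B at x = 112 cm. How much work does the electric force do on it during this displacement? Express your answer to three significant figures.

The work done by the electric force is W_field = −ΔU = −q(V_B − V_A) = q(V_A − V_B).
At A: distances to the source charges are 1.75 m, 0.0450 m; V_A = Σ kqᵢ/rᵢ = -1200 V.
At B: distances to the source charges are 0.181 m, 1.89 m; V_B = Σ kqᵢ/rᵢ = -433 V.
ΔV = V_B − V_A = 764 V.
W_field = −qΔV = −(1.71×10⁻⁹ C)(764 V) = -1.31×10⁻⁶ J.

-1.31×10⁻⁶ J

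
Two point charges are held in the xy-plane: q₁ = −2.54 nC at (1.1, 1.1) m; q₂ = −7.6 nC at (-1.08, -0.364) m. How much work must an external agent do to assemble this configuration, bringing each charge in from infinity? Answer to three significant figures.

6.61×10⁻⁸ J

The work to assemble the configuration equals its total potential energy, U = Σ kqᵢqⱼ/rᵢⱼ over all pairs.
Pair separations: r₁₂ = 2.63 m.
U = (6.61×10⁻⁸) = 6.61×10⁻⁸ J.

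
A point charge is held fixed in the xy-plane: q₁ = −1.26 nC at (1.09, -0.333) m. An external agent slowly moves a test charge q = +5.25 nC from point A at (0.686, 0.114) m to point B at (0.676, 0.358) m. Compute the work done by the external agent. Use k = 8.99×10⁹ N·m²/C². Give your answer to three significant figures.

2.49×10⁻⁸ J

For quasistatic motion the external work equals the change in potential energy: W_ext = qΔV = q(V_B − V_A).
At A: distance to the source charge is 0.603 m; V_A = kq₁/r = -18.8 V.
At B: distance to the source charge is 0.806 m; V_B = kq₁/r = -14.1 V.
ΔV = V_B − V_A = 4.74 V.
W_ext = qΔV = (5.25×10⁻⁹ C)(4.74 V) = 2.49×10⁻⁸ J.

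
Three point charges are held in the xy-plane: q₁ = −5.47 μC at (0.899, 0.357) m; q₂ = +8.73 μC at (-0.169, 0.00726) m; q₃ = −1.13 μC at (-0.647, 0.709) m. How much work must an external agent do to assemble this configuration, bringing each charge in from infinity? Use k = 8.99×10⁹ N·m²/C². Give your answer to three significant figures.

The assembly work is the sum of pairwise potential energies, U = Σ_{i<j} kqᵢqⱼ/rᵢⱼ.
Pair separations: r₁₂ = 1.12 m, r₁₃ = 1.59 m, r₂₃ = 0.849 m.
U = (-0.382) + (0.0350) + (-0.104) = -0.451 J.

-0.451 J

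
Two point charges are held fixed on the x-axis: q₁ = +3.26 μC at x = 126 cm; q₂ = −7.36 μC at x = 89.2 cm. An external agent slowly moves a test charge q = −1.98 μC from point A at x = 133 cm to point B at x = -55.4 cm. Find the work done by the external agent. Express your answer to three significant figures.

0.588 J

For quasistatic motion the external work equals the change in potential energy: W_ext = qΔV = q(V_B − V_A).
At A: distances to the source charges are 0.0700 m, 0.438 m; V_A = Σ kqᵢ/rᵢ = 2.68×10⁵ V.
At B: distances to the source charges are 1.81 m, 1.45 m; V_B = Σ kqᵢ/rᵢ = -2.96×10⁴ V.
ΔV = V_B − V_A = -2.97×10⁵ V.
W_ext = qΔV = (-1.98×10⁻⁶ C)(-2.97×10⁵ V) = 0.588 J.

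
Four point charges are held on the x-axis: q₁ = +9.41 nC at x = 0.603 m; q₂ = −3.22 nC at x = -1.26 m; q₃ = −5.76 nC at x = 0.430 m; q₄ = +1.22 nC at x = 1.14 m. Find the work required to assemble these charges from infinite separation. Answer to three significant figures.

The work to assemble the configuration equals its total potential energy, U = Σ kqᵢqⱼ/rᵢⱼ over all pairs.
Pair separations: r₁₂ = 1.86 m, r₁₃ = 0.173 m, r₁₄ = 0.537 m, r₂₃ = 1.69 m, r₂₄ = 2.40 m, r₃₄ = 0.710 m.
Summing all 6 pair terms gives U = -2.78×10⁻⁶ J.

-2.78×10⁻⁶ J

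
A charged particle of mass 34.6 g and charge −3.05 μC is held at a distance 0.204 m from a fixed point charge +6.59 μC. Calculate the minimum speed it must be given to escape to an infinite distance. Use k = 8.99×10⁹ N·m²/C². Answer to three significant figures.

7.16 m/s

To just escape, total mechanical energy must reach zero at infinity: ½mv²_min + U = 0, so ½mv²_min = −U = |kQq|/r.
|U| = |kQq|/r = (8.99×10⁹ N·m²/C²)(6.59×10⁻⁶)(3.05×10⁻⁶)/(0.204) = 0.886 J.
v_min = √(2|U|/m) = √(2·0.886/0.0346) = 7.16 m/s.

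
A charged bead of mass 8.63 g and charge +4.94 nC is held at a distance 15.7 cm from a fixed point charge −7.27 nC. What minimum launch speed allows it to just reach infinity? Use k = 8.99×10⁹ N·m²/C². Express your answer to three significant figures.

To just escape, total mechanical energy must reach zero at infinity: ½mv²_min + U = 0, so ½mv²_min = −U = |kQq|/r.
|U| = |kQq|/r = (8.99×10⁹ N·m²/C²)(7.27×10⁻⁹)(4.94×10⁻⁹)/(0.157) = 2.06×10⁻⁶ J.
v_min = √(2|U|/m) = √(2·2.06×10⁻⁶/8.63×10⁻³) = 0.0218 m/s.

0.0218 m/s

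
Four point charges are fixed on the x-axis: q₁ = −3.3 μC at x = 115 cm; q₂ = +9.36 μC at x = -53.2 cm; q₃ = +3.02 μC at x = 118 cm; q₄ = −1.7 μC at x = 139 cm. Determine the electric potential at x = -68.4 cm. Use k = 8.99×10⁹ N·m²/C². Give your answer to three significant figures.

Electric potential is a scalar, so the contributions from each charge add algebraically: V = Σ kqᵢ/rᵢ.
Distances from the field point to each charge: r₁ = 1.83 m, r₂ = 0.152 m, r₃ = 1.86 m, r₄ = 2.07 m.
V = k[(-3.30×10⁻⁶)/(1.83) + (9.36×10⁻⁶)/(0.152) + (3.02×10⁻⁶)/(1.86) + (-1.70×10⁻⁶)/(2.07)] = 5.45×10⁵ V.

5.45×10⁵ V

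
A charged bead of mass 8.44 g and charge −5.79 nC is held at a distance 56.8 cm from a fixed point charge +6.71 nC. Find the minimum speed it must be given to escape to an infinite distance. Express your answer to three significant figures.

To just escape, total mechanical energy must reach zero at infinity: ½mv²_min + U = 0, so ½mv²_min = −U = |kQq|/r.
|U| = |kQq|/r = (8.99×10⁹ N·m²/C²)(6.71×10⁻⁹)(5.79×10⁻⁹)/(0.568) = 6.15×10⁻⁷ J.
v_min = √(2|U|/m) = √(2·6.15×10⁻⁷/8.44×10⁻³) = 0.0121 m/s.

0.0121 m/s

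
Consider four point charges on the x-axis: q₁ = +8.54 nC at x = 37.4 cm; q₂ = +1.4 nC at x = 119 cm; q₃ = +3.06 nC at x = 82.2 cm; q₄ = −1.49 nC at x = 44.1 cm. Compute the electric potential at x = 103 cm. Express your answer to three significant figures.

305 V

The total potential is the scalar sum of each charge's contribution, V = Σ kqᵢ/rᵢ.
Distances from the field point to each charge: r₁ = 0.656 m, r₂ = 0.160 m, r₃ = 0.208 m, r₄ = 0.589 m.
V = k[(8.54×10⁻⁹)/(0.656) + (1.40×10⁻⁹)/(0.160) + (3.06×10⁻⁹)/(0.208) + (-1.49×10⁻⁹)/(0.589)] = 305 V.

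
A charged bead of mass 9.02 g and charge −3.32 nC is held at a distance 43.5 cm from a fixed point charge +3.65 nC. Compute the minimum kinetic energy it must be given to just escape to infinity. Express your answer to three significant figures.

2.50×10⁻⁷ J

To just escape, total mechanical energy must reach zero at infinity: ½mv²_min + U = 0, so ½mv²_min = −U = |kQq|/r.
|U| = |kQq|/r = (8.99×10⁹ N·m²/C²)(3.65×10⁻⁹)(3.32×10⁻⁹)/(0.435) = 2.50×10⁻⁷ J.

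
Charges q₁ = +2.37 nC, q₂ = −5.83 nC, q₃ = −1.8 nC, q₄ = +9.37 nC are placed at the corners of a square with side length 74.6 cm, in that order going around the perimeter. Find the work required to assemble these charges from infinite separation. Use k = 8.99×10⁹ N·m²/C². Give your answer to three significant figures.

-4.78×10⁻⁷ J

The work to assemble the configuration equals its total potential energy, U = Σ kqᵢqⱼ/rᵢⱼ over all pairs.
The four side pairs have separation 0.746 m and the two diagonal pairs 1.06 m.
Summing all 6 pair terms gives U = -4.78×10⁻⁷ J.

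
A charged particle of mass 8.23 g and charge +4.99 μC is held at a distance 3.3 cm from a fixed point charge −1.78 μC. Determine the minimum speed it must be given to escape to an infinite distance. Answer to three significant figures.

To just escape, total mechanical energy must reach zero at infinity: ½mv²_min + U = 0, so ½mv²_min = −U = |kQq|/r.
|U| = |kQq|/r = (8.99×10⁹ N·m²/C²)(1.78×10⁻⁶)(4.99×10⁻⁶)/(0.0330) = 2.42 J.
v_min = √(2|U|/m) = √(2·2.42/8.23×10⁻³) = 24.2 m/s.

24.2 m/s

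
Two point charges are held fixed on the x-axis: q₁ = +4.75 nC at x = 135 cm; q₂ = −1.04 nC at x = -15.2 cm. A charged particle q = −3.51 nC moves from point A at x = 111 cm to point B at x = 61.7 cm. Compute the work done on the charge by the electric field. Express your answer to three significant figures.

-4.37×10⁻⁷ J

The work done by the electric force is W_field = −ΔU = −q(V_B − V_A) = q(V_A − V_B).
At A: distances to the source charges are 0.240 m, 1.26 m; V_A = Σ kqᵢ/rᵢ = 171 V.
At B: distances to the source charges are 0.733 m, 0.769 m; V_B = Σ kqᵢ/rᵢ = 46.1 V.
ΔV = V_B − V_A = -124 V.
W_field = −qΔV = −(-3.51×10⁻⁹ C)(-124 V) = -4.37×10⁻⁷ J.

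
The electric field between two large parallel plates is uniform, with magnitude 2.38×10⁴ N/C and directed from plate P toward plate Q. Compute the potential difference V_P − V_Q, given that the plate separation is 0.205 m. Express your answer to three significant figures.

In a uniform field, potential decreases in the direction of E: ΔV = −E·d for a displacement d parallel to E.
Going from Q to P is a displacement of 0.205 m opposite to the field, so V_P − V_Q = +Ed = 4880 V.

4880 V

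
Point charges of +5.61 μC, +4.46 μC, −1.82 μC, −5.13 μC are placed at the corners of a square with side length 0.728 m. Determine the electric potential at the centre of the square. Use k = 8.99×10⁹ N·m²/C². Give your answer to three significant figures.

The total potential is the scalar sum of each charge's contribution, V = Σ kqᵢ/rᵢ.
The distance from each corner to the centre is a√2/2 = 0.515 m.
V = k[(5.61×10⁻⁶)/(0.515) + (4.46×10⁻⁶)/(0.515) + (-1.82×10⁻⁶)/(0.515) + (-5.13×10⁻⁶)/(0.515)] = 5.45×10⁴ V.

5.45×10⁴ V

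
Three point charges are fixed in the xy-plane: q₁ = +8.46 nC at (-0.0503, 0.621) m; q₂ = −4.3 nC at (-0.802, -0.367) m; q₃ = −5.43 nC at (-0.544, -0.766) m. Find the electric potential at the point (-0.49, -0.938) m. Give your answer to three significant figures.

-283 V

The total potential is the scalar sum of each charge's contribution, V = Σ kqᵢ/rᵢ.
Distances from the field point to each charge: r₁ = 1.62 m, r₂ = 0.651 m, r₃ = 0.180 m.
V = k[(8.46×10⁻⁹)/(1.62) + (-4.30×10⁻⁹)/(0.651) + (-5.43×10⁻⁹)/(0.180)] = -283 V.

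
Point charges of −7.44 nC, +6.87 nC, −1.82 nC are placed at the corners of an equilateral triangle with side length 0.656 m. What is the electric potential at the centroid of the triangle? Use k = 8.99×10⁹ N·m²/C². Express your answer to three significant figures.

Electric potential is a scalar, so the contributions from each charge add algebraically: V = Σ kqᵢ/rᵢ.
The distance from each vertex to the centroid is a/√3 = 0.379 m.
V = k[(-7.44×10⁻⁹)/(0.379) + (6.87×10⁻⁹)/(0.379) + (-1.82×10⁻⁹)/(0.379)] = -56.7 V.

-56.7 V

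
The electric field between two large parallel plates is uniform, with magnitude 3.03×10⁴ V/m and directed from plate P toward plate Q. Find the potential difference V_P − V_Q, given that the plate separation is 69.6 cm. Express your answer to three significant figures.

2.11×10⁴ V

In a uniform field, potential decreases in the direction of E: ΔV = −E·d for a displacement d parallel to E.
Going from Q to P is a displacement of 69.6 cm opposite to the field, so V_P − V_Q = +Ed = 2.11×10⁴ V.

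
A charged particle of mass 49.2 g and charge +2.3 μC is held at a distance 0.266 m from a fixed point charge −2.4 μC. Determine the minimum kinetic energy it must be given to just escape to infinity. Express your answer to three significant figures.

To just escape, total mechanical energy must reach zero at infinity: ½mv²_min + U = 0, so ½mv²_min = −U = |kQq|/r.
|U| = |kQq|/r = (8.99×10⁹ N·m²/C²)(2.40×10⁻⁶)(2.30×10⁻⁶)/(0.266) = 0.187 J.

0.187 J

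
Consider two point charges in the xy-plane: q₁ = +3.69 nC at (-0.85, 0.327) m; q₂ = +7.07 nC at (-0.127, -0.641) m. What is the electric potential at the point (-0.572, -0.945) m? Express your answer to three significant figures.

143 V

The total potential is the scalar sum of each charge's contribution, V = Σ kqᵢ/rᵢ.
Distances from the field point to each charge: r₁ = 1.30 m, r₂ = 0.539 m.
V = k[(3.69×10⁻⁹)/(1.30) + (7.07×10⁻⁹)/(0.539)] = 143 V.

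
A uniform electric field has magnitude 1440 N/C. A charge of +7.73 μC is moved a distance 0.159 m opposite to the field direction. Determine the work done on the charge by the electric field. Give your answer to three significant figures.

The potential change for a displacement 0.159 m opposite to the field direction is ΔV = +Ed = 229 V.
W_field = −qΔV = -1.77×10⁻³ J.

-1.77×10⁻³ J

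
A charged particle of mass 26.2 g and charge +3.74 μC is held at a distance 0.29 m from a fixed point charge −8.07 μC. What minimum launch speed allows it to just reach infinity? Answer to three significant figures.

To just escape, total mechanical energy must reach zero at infinity: ½mv²_min + U = 0, so ½mv²_min = −U = |kQq|/r.
|U| = |kQq|/r = (8.99×10⁹ N·m²/C²)(8.07×10⁻⁶)(3.74×10⁻⁶)/(0.290) = 0.936 J.
v_min = √(2|U|/m) = √(2·0.936/0.0262) = 8.45 m/s.

8.45 m/s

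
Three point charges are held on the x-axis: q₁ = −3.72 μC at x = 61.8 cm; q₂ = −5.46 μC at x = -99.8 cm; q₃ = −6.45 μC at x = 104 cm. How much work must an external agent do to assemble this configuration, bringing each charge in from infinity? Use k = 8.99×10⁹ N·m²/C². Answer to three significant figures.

The work to assemble the configuration equals its total potential energy, U = Σ kqᵢqⱼ/rᵢⱼ over all pairs.
Pair separations: r₁₂ = 1.62 m, r₁₃ = 0.422 m, r₂₃ = 2.04 m.
U = (0.113) + (0.511) + (0.155) = 0.779 J.

0.779 J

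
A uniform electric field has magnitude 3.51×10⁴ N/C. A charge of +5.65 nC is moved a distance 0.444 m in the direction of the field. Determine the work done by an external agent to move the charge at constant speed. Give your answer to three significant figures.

-8.81×10⁻⁵ J

The potential change for a displacement 0.444 m in the direction of the field is ΔV = −Ed = -1.56×10⁴ V.
W_ext = qΔV = -8.81×10⁻⁵ J.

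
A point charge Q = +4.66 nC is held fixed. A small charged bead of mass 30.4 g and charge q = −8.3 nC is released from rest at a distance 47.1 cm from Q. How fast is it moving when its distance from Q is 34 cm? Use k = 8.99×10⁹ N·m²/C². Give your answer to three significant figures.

4.33×10⁻³ m/s

Only the electrostatic force acts, so mechanical energy is conserved: ½mv² = U₁ − U₂ = kQq(1/r₁ − 1/r₂).
U₁ − U₂ = (8.99×10⁹ N·m²/C²)(4.66×10⁻⁹ C)(-8.30×10⁻⁹ C)(1/0.471 − 1/0.340) = 2.84×10⁻⁷ J.
v = √(2·2.84×10⁻⁷/0.0304) = 4.33×10⁻³ m/s.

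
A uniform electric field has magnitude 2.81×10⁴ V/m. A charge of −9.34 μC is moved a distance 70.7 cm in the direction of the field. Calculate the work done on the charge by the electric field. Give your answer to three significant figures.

The potential change for a displacement 70.7 cm in the direction of the field is ΔV = −Ed = -1.99×10⁴ V.
W_field = −qΔV = -0.186 J.

-0.186 J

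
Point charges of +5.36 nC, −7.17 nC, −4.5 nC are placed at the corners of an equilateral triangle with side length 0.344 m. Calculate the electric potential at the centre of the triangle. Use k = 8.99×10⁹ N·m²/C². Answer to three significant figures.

-286 V

Electric potential is a scalar, so the contributions from each charge add algebraically: V = Σ kqᵢ/rᵢ.
The distance from each vertex to the centroid is a/√3 = 0.199 m.
V = k[(5.36×10⁻⁹)/(0.199) + (-7.17×10⁻⁹)/(0.199) + (-4.50×10⁻⁹)/(0.199)] = -286 V.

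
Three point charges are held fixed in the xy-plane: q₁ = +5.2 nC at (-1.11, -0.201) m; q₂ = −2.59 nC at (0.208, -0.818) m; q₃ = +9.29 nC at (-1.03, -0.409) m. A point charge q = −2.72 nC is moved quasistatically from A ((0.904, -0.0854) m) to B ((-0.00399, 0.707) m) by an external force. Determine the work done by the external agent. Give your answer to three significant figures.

-8.14×10⁻⁸ J

For quasistatic motion the external work equals the change in potential energy: W_ext = qΔV = q(V_B − V_A).
At A: distances to the source charges are 2.02 m, 1.01 m, 1.96 m; V_A = Σ kqᵢ/rᵢ = 42.7 V.
At B: distances to the source charges are 1.43 m, 1.54 m, 1.52 m; V_B = Σ kqᵢ/rᵢ = 72.6 V.
ΔV = V_B − V_A = 29.9 V.
W_ext = qΔV = (-2.72×10⁻⁹ C)(29.9 V) = -8.14×10⁻⁸ J.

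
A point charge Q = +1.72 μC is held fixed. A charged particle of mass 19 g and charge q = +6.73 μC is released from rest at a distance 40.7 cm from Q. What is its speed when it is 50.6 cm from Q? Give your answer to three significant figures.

2.29 m/s

Only the electrostatic force acts, so mechanical energy is conserved: ½mv² = U₁ − U₂ = kQq(1/r₁ − 1/r₂).
U₁ − U₂ = (8.99×10⁹ N·m²/C²)(1.72×10⁻⁶ C)(6.73×10⁻⁶ C)(1/0.407 − 1/0.506) = 0.0500 J.
v = √(2·0.0500/0.0190) = 2.29 m/s.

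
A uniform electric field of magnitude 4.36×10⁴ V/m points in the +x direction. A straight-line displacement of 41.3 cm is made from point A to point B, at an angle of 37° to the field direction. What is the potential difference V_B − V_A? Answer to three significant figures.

Only the component of displacement along E changes the potential: ΔV = −E·d·cosθ.
ΔV = −(4.36×10⁴ V/m)(0.413 m)cos37° = -1.44×10⁴ V.

-1.44×10⁴ V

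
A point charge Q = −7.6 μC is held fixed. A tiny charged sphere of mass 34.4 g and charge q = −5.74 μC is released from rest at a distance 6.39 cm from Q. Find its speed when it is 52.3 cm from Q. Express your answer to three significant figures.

Only the electrostatic force acts, so mechanical energy is conserved: ½mv² = U₁ − U₂ = kQq(1/r₁ − 1/r₂).
U₁ − U₂ = (8.99×10⁹ N·m²/C²)(-7.60×10⁻⁶ C)(-5.74×10⁻⁶ C)(1/0.0639 − 1/0.523) = 5.39 J.
v = √(2·5.39/0.0344) = 17.7 m/s.

17.7 m/s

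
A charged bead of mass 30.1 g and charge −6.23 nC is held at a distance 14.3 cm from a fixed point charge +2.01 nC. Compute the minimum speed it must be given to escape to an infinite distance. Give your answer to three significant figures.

7.23×10⁻³ m/s

To just escape, total mechanical energy must reach zero at infinity: ½mv²_min + U = 0, so ½mv²_min = −U = |kQq|/r.
|U| = |kQq|/r = (8.99×10⁹ N·m²/C²)(2.01×10⁻⁹)(6.23×10⁻⁹)/(0.143) = 7.87×10⁻⁷ J.
v_min = √(2|U|/m) = √(2·7.87×10⁻⁷/0.0301) = 7.23×10⁻³ m/s.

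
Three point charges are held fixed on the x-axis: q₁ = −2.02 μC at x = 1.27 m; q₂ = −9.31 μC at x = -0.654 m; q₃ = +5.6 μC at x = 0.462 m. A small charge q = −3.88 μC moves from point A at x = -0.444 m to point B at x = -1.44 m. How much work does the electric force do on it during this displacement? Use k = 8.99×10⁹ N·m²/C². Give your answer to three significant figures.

The work done by the electric force is W_field = −ΔU = −q(V_B − V_A) = q(V_A − V_B).
At A: distances to the source charges are 1.71 m, 0.210 m, 0.906 m; V_A = Σ kqᵢ/rᵢ = -3.54×10⁵ V.
At B: distances to the source charges are 2.71 m, 0.786 m, 1.90 m; V_B = Σ kqᵢ/rᵢ = -8.67×10⁴ V.
ΔV = V_B − V_A = 2.67×10⁵ V.
W_field = −qΔV = −(-3.88×10⁻⁶ C)(2.67×10⁵ V) = 1.04 J.

1.04 J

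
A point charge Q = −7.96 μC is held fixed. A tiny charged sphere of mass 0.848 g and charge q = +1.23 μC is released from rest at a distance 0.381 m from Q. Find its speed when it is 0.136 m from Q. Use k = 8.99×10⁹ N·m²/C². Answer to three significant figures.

31.3 m/s

Only the electrostatic force acts, so mechanical energy is conserved: ½mv² = U₁ − U₂ = kQq(1/r₁ − 1/r₂).
U₁ − U₂ = (8.99×10⁹ N·m²/C²)(-7.96×10⁻⁶ C)(1.23×10⁻⁶ C)(1/0.381 − 1/0.136) = 0.416 J.
v = √(2·0.416/8.48×10⁻⁴) = 31.3 m/s.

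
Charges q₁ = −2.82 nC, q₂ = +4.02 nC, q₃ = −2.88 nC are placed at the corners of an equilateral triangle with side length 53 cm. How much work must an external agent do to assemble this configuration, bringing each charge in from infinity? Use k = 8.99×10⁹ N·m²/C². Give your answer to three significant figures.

The assembly work is the sum of pairwise potential energies, U = Σ_{i<j} kqᵢqⱼ/rᵢⱼ.
All three pair separations equal the side length, 0.530 m.
U = (-1.92×10⁻⁷) + (1.38×10⁻⁷) + (-1.96×10⁻⁷) = -2.51×10⁻⁷ J.

-2.51×10⁻⁷ J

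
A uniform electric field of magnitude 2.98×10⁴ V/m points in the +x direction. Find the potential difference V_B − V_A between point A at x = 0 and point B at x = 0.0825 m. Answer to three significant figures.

In a uniform field, potential decreases in the direction of E: V_B − V_A = −E·Δx.
V_B − V_A = −(2.98×10⁴ V/m)(0.0825 m) = -2460 V.

-2460 V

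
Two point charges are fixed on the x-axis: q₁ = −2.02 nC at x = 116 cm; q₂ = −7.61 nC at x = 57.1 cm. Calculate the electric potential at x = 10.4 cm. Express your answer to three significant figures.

-164 V

The total potential is the scalar sum of each charge's contribution, V = Σ kqᵢ/rᵢ.
Distances from the field point to each charge: r₁ = 1.06 m, r₂ = 0.467 m.
V = k[(-2.02×10⁻⁹)/(1.06) + (-7.61×10⁻⁹)/(0.467)] = -164 V.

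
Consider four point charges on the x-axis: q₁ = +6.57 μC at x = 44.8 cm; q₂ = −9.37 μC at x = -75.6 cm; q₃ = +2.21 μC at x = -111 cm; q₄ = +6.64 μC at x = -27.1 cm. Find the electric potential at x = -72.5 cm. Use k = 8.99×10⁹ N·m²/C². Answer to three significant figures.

-2.48×10⁶ V

Electric potential is a scalar, so the contributions from each charge add algebraically: V = Σ kqᵢ/rᵢ.
Distances from the field point to each charge: r₁ = 1.17 m, r₂ = 0.0310 m, r₃ = 0.385 m, r₄ = 0.454 m.
V = k[(6.57×10⁻⁶)/(1.17) + (-9.37×10⁻⁶)/(0.0310) + (2.21×10⁻⁶)/(0.385) + (6.64×10⁻⁶)/(0.454)] = -2.48×10⁶ V.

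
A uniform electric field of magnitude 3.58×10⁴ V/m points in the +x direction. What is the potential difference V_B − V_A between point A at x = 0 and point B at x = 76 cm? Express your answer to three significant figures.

In a uniform field, potential decreases in the direction of E: V_B − V_A = −E·Δx.
V_B − V_A = −(3.58×10⁴ V/m)(0.760 m) = -2.72×10⁴ V.

-2.72×10⁴ V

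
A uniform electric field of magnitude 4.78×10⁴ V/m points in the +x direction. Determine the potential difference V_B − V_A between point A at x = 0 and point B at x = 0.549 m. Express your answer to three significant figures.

In a uniform field, potential decreases in the direction of E: V_B − V_A = −E·Δx.
V_B − V_A = −(4.78×10⁴ V/m)(0.549 m) = -2.62×10⁴ V.

-2.62×10⁴ V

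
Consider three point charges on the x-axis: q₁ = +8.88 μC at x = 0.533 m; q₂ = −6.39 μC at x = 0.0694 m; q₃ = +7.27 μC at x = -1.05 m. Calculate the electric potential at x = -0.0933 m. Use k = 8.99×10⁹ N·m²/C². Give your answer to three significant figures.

-1.57×10⁵ V

The total potential is the scalar sum of each charge's contribution, V = Σ kqᵢ/rᵢ.
Distances from the field point to each charge: r₁ = 0.626 m, r₂ = 0.163 m, r₃ = 0.957 m.
V = k[(8.88×10⁻⁶)/(0.626) + (-6.39×10⁻⁶)/(0.163) + (7.27×10⁻⁶)/(0.957)] = -1.57×10⁵ V.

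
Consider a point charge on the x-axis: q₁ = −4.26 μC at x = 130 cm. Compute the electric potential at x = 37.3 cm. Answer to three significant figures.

-4.13×10⁴ V

Electric potential is a scalar, so the contributions from each charge add algebraically: V = Σ kqᵢ/rᵢ.
V = k[(-4.26×10⁻⁶)/(0.927)] = -4.13×10⁴ V.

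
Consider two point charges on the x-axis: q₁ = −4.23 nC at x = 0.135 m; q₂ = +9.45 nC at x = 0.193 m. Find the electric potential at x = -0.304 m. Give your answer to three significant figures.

The total potential is the scalar sum of each charge's contribution, V = Σ kqᵢ/rᵢ.
Distances from the field point to each charge: r₁ = 0.439 m, r₂ = 0.497 m.
V = k[(-4.23×10⁻⁹)/(0.439) + (9.45×10⁻⁹)/(0.497)] = 84.3 V.

84.3 V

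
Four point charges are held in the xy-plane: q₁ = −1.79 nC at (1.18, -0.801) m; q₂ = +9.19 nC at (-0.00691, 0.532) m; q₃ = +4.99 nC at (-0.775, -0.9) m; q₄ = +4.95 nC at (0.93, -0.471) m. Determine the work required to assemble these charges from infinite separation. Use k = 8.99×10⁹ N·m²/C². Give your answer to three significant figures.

3.62×10⁻⁷ J

The work to assemble the configuration equals its total potential energy, U = Σ kqᵢqⱼ/rᵢⱼ over all pairs.
Pair separations: r₁₂ = 1.78 m, r₁₃ = 1.96 m, r₁₄ = 0.414 m, r₂₃ = 1.62 m, r₂₄ = 1.37 m, r₃₄ = 1.76 m.
Summing all 6 pair terms gives U = 3.62×10⁻⁷ J.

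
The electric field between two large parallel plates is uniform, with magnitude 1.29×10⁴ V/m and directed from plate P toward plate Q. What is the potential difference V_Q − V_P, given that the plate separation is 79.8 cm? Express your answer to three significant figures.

In a uniform field, potential decreases in the direction of E: ΔV = −E·d for a displacement d parallel to E.
Going from P to Q is a displacement of 79.8 cm along the field, so V_Q − V_P = −Ed = -1.03×10⁴ V.

-1.03×10⁴ V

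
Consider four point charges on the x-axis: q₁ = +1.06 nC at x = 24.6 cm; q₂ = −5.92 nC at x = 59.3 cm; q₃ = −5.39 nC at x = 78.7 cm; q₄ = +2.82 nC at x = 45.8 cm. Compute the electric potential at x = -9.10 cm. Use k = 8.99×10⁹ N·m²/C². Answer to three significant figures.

The total potential is the scalar sum of each charge's contribution, V = Σ kqᵢ/rᵢ.
Distances from the field point to each charge: r₁ = 0.337 m, r₂ = 0.684 m, r₃ = 0.878 m, r₄ = 0.549 m.
V = k[(1.06×10⁻⁹)/(0.337) + (-5.92×10⁻⁹)/(0.684) + (-5.39×10⁻⁹)/(0.878) + (2.82×10⁻⁹)/(0.549)] = -58.5 V.

-58.5 V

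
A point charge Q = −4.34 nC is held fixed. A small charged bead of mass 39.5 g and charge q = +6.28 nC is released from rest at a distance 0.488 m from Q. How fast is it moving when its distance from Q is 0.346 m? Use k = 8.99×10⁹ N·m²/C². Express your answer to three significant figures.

3.23×10⁻³ m/s

Only the electrostatic force acts, so mechanical energy is conserved: ½mv² = U₁ − U₂ = kQq(1/r₁ − 1/r₂).
U₁ − U₂ = (8.99×10⁹ N·m²/C²)(-4.34×10⁻⁹ C)(6.28×10⁻⁹ C)(1/0.488 − 1/0.346) = 2.06×10⁻⁷ J.
v = √(2·2.06×10⁻⁷/0.0395) = 3.23×10⁻³ m/s.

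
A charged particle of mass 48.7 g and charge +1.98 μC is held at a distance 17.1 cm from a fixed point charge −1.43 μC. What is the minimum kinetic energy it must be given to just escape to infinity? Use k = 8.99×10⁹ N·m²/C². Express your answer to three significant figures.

To just escape, total mechanical energy must reach zero at infinity: ½mv²_min + U = 0, so ½mv²_min = −U = |kQq|/r.
|U| = |kQq|/r = (8.99×10⁹ N·m²/C²)(1.43×10⁻⁶)(1.98×10⁻⁶)/(0.171) = 0.149 J.

0.149 J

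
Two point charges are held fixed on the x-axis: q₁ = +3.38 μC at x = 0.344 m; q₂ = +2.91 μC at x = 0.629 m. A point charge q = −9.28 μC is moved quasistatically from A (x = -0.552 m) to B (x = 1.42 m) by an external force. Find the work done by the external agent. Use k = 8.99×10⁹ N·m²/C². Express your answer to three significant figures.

-0.0487 J

For quasistatic motion the external work equals the change in potential energy: W_ext = qΔV = q(V_B − V_A).
At A: distances to the source charges are 0.896 m, 1.18 m; V_A = Σ kqᵢ/rᵢ = 5.61×10⁴ V.
At B: distances to the source charges are 1.08 m, 0.791 m; V_B = Σ kqᵢ/rᵢ = 6.13×10⁴ V.
ΔV = V_B − V_A = 5250 V.
W_ext = qΔV = (-9.28×10⁻⁶ C)(5250 V) = -0.0487 J.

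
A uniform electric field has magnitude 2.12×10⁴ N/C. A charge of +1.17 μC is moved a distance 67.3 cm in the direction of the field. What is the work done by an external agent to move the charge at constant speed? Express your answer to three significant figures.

-0.0167 J

The potential change for a displacement 67.3 cm in the direction of the field is ΔV = −Ed = -1.43×10⁴ V.
W_ext = qΔV = -0.0167 J.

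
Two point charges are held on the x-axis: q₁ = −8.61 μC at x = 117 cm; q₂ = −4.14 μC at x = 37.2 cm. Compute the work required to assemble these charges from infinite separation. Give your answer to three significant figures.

The work to assemble the configuration equals its total potential energy, U = Σ kqᵢqⱼ/rᵢⱼ over all pairs.
Pair separations: r₁₂ = 0.798 m.
U = (0.402) = 0.402 J.

0.402 J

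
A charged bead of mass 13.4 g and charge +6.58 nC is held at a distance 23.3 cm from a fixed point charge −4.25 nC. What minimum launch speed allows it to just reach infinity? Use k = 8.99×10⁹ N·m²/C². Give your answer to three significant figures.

To just escape, total mechanical energy must reach zero at infinity: ½mv²_min + U = 0, so ½mv²_min = −U = |kQq|/r.
|U| = |kQq|/r = (8.99×10⁹ N·m²/C²)(4.25×10⁻⁹)(6.58×10⁻⁹)/(0.233) = 1.08×10⁻⁶ J.
v_min = √(2|U|/m) = √(2·1.08×10⁻⁶/0.0134) = 0.0127 m/s.

0.0127 m/s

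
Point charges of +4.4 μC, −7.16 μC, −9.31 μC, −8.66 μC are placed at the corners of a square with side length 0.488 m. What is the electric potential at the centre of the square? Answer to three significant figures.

-5.40×10⁵ V

Electric potential is a scalar, so the contributions from each charge add algebraically: V = Σ kqᵢ/rᵢ.
The distance from each corner to the centre is a√2/2 = 0.345 m.
V = k[(4.40×10⁻⁶)/(0.345) + (-7.16×10⁻⁶)/(0.345) + (-9.31×10⁻⁶)/(0.345) + (-8.66×10⁻⁶)/(0.345)] = -5.40×10⁵ V.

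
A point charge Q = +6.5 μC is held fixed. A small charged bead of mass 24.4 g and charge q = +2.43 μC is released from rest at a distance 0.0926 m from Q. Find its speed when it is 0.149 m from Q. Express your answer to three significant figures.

6.90 m/s

Only the electrostatic force acts, so mechanical energy is conserved: ½mv² = U₁ − U₂ = kQq(1/r₁ − 1/r₂).
U₁ − U₂ = (8.99×10⁹ N·m²/C²)(6.50×10⁻⁶ C)(2.43×10⁻⁶ C)(1/0.0926 − 1/0.149) = 0.580 J.
v = √(2·0.580/0.0244) = 6.90 m/s.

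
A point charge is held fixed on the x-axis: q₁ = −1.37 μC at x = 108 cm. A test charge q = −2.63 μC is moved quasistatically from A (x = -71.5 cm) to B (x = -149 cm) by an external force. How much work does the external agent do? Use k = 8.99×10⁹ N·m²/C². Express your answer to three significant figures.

For quasistatic motion the external work equals the change in potential energy: W_ext = qΔV = q(V_B − V_A).
At A: distance to the source charge is 1.79 m; V_A = kq₁/r = -6860 V.
At B: distance to the source charge is 2.57 m; V_B = kq₁/r = -4790 V.
ΔV = V_B − V_A = 2070 V.
W_ext = qΔV = (-2.63×10⁻⁶ C)(2070 V) = -5.44×10⁻³ J.

-5.44×10⁻³ J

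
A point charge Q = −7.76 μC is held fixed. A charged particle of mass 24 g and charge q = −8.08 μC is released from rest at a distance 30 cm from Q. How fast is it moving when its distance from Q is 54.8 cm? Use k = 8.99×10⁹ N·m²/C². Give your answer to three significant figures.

Only the electrostatic force acts, so mechanical energy is conserved: ½mv² = U₁ − U₂ = kQq(1/r₁ − 1/r₂).
U₁ − U₂ = (8.99×10⁹ N·m²/C²)(-7.76×10⁻⁶ C)(-8.08×10⁻⁶ C)(1/0.300 − 1/0.548) = 0.850 J.
v = √(2·0.850/0.0240) = 8.42 m/s.

8.42 m/s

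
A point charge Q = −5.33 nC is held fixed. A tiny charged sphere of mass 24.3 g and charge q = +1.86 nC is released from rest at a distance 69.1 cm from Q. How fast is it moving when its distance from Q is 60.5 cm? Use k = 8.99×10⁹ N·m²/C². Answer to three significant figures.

Only the electrostatic force acts, so mechanical energy is conserved: ½mv² = U₁ − U₂ = kQq(1/r₁ − 1/r₂).
U₁ − U₂ = (8.99×10⁹ N·m²/C²)(-5.33×10⁻⁹ C)(1.86×10⁻⁹ C)(1/0.691 − 1/0.605) = 1.83×10⁻⁸ J.
v = √(2·1.83×10⁻⁸/0.0243) = 1.23×10⁻³ m/s.

1.23×10⁻³ m/s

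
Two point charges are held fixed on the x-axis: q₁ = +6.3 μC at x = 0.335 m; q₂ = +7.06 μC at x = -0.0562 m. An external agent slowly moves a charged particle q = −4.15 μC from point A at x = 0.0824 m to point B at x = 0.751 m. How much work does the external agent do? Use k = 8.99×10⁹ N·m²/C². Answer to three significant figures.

1.94 J

For quasistatic motion the external work equals the change in potential energy: W_ext = qΔV = q(V_B − V_A).
At A: distances to the source charges are 0.253 m, 0.139 m; V_A = Σ kqᵢ/rᵢ = 6.82×10⁵ V.
At B: distances to the source charges are 0.416 m, 0.807 m; V_B = Σ kqᵢ/rᵢ = 2.15×10⁵ V.
ΔV = V_B − V_A = -4.67×10⁵ V.
W_ext = qΔV = (-4.15×10⁻⁶ C)(-4.67×10⁵ V) = 1.94 J.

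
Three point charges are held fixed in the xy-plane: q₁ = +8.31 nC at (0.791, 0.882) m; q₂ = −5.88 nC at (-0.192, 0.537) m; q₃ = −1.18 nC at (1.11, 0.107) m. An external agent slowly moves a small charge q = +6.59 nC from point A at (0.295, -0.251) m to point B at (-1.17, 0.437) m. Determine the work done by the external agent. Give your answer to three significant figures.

For quasistatic motion the external work equals the change in potential energy: W_ext = qΔV = q(V_B − V_A).
At A: distances to the source charges are 1.24 m, 0.926 m, 0.890 m; V_A = Σ kqᵢ/rᵢ = -8.58 V.
At B: distances to the source charges are 2.01 m, 0.983 m, 2.30 m; V_B = Σ kqᵢ/rᵢ = -21.2 V.
ΔV = V_B − V_A = -12.6 V.
W_ext = qΔV = (6.59×10⁻⁹ C)(-12.6 V) = -8.33×10⁻⁸ J.

-8.33×10⁻⁸ J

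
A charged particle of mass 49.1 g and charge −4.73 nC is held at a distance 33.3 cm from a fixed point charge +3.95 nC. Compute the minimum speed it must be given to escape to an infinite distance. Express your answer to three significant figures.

To just escape, total mechanical energy must reach zero at infinity: ½mv²_min + U = 0, so ½mv²_min = −U = |kQq|/r.
|U| = |kQq|/r = (8.99×10⁹ N·m²/C²)(3.95×10⁻⁹)(4.73×10⁻⁹)/(0.333) = 5.04×10⁻⁷ J.
v_min = √(2|U|/m) = √(2·5.04×10⁻⁷/0.0491) = 4.53×10⁻³ m/s.

4.53×10⁻³ m/s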